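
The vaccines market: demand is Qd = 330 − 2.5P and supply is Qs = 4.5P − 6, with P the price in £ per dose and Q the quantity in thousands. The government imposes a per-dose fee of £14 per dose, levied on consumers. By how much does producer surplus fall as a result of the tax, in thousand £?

Producer surplus falls by £993.75 thousand.

Before the tax: set 330 − 2.5P = 4.5P − 6 → P* = £48, Q* = 210.
With the tax collected from consumers, demand (in seller-price terms) shifts: Qd = 330 − 2.5(P + 14).
Solving gives Q = 187.5 with consumers paying £57 and sellers receiving £43 (the £14 wedge).
ΔPS is the trapezoid between Q = 187.5 and Q = 210 of height £5: ½ · (210 + 187.5) · 5 = £993.75.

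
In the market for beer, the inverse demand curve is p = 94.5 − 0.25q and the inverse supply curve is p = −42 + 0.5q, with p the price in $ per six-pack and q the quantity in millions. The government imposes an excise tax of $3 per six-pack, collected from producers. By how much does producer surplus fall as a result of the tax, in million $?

Producer surplus falls by $360 million.

Rewrite in direct form: qd = 378 − 4p and qs = 2p + 84.
Before the tax: set 378 − 4p = 2p + 84 → p* = $49, q* = 182.
With the tax collected from producers, supply shifts: qs = 2(p − 3) + 84.
New equilibrium: buyers pay $50, producers receive $47, q = 178. (Wedge: pb − ps = 3.)
ΔPS is the trapezoid between Q = 178 and Q = 182 of height $2: ½ · (182 + 178) · 2 = $360.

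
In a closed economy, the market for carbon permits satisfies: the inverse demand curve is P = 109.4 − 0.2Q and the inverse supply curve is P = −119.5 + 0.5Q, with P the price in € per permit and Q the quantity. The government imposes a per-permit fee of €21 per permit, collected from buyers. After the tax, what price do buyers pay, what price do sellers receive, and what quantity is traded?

Inverting to Q(P) form: Qd = 547 − 5P; Qs = 2P + 239.
Without the tax, 547 − 5P = 2P + 239 gives 7P = 308, so P* = €44 and Q* = 327.
With the tax collected from buyers, demand (in seller-price terms) shifts: Qd = 547 − 5(P + 21).
New equilibrium: buyers pay €50, sellers receive €29, Q = 297. (Wedge: Pb − Ps = 21.)

Buyers pay €50; sellers receive €29; quantity = 297.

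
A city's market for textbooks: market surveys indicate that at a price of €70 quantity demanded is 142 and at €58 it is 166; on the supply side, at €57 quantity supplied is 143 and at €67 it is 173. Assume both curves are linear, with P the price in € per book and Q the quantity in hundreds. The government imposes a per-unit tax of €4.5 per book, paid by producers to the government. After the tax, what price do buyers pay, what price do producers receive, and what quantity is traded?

Demand slope: (166 − 142)/(58 − 70) = -2, so Qd = 282 − 2P.
Supply slope: (173 − 143)/(67 − 57) = 3, so Qs = 3P − 28.
Before the tax: set 282 − 2P = 3P − 28 → P* = €62, Q* = 158.
With the tax collected from producers, supply shifts: Qs = 3(P − 4.5) − 28.
New equilibrium: buyers pay €64.7, producers receive €60.2, Q = 152.6. (Wedge: Pb − Ps = 4.5.)

Buyers pay €64.7; producers receive €60.2; quantity = 152.6.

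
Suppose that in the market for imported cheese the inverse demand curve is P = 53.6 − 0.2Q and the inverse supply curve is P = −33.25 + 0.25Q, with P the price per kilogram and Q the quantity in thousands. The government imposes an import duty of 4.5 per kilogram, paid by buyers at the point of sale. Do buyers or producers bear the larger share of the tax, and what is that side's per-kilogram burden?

Producers bear the larger share: 2.5 per kilogram.

Inverting to Q(P) form: Qd = 268 − 5P; Qs = 4P + 133.
Before the tax: set 268 − 5P = 4P + 133 → P* = 15, Q* = 193.
With the tax collected from buyers, demand (in seller-price terms) shifts: Qd = 268 − 5(P + 4.5).
Solving gives Q = 183 with buyers paying 17 and producers receiving 12.5 (the 4.5 wedge).
Per-kilogram burden: buyers 2, producers 2.5.
Producers take the larger share because supply is less price-elastic here (demand slope 5 vs supply slope 4).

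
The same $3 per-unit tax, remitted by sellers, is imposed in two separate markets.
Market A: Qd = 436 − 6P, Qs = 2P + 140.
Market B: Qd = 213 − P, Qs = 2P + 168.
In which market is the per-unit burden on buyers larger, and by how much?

Market B, by $1.25.

Market A: pre-tax P* = $37, Q* = 214; post-tax Q = 209.5; per-unit burden on buyers = $0.75.
Market B: pre-tax P* = $15, Q* = 198; post-tax Q = 196; per-unit burden on buyers = $2.
Difference: $0.75 vs $2 → market B is larger by $1.25.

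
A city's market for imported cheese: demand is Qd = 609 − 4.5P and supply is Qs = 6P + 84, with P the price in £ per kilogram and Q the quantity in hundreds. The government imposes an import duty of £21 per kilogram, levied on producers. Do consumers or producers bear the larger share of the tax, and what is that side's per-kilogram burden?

Consumers bear the larger share: £12 per kilogram.

Without the tax, 609 − 4.5P = 6P + 84 gives 10.5P = 525, so P* = £50 and Q* = 384.
With the tax collected from producers, supply shifts: Qs = 6(P − 21) + 84.
New equilibrium: consumers pay £62, producers receive £41, Q = 330. (Wedge: Pb − Ps = 21.)
Per-kilogram burden: consumers £12, producers £9.
Consumers take the larger share because demand is less price-elastic here (demand slope 4.5 vs supply slope 6).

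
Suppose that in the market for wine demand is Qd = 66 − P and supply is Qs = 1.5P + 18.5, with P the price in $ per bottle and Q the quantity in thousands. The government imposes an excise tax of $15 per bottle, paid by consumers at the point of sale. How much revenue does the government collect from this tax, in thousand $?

Tax revenue = $570 thousand.

Without the tax, 66 − P = 1.5P + 18.5 gives 2.5P = 47.5, so P* = $19 and Q* = 47.
With the tax collected from consumers, demand (in seller-price terms) shifts: Qd = 66 − (P + 15).
Solving gives Q = 38 with consumers paying $28 and suppliers receiving $13 (the $15 wedge).
Revenue = t · Q = 15 · 38 = $570.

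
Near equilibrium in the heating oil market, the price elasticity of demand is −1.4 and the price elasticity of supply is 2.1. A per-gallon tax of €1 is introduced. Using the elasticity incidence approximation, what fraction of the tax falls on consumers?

Incidence ratio: consumers' share ≈ εs / (εs + |εd|) = 2.1 / (2.1 + 1.4) = 0.6.
Supply is the more elastic side, so consumers bear the larger share.

Consumers' share ≈ 0.6.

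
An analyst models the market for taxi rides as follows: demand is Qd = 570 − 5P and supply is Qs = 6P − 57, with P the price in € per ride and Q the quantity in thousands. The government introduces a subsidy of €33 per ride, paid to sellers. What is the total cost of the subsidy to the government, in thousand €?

Before the subsidy: set 570 − 5P = 6P − 57 → P* = €57, Q* = 285.
With a per-unit subsidy paid to sellers, each receives P + 33 per unit sold, so supply becomes Qs = 6(P + 33) − 57.
Solving gives Q = 375 with buyers paying €39 and sellers receiving €72 (the €33 wedge).
Outlay = t · Q = 33 · 375 = €12375.

Government outlay = €12375 thousand.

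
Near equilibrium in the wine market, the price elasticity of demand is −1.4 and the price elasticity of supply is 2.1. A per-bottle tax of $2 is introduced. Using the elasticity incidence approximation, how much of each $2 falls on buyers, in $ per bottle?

Incidence ratio: buyers' share ≈ εs / (εs + |εd|) = 2.1 / (2.1 + 1.4) = 0.6.
So buyers bear ≈ 0.6 × $2 = $1.2; sellers bear $0.8.

Buyers bear ≈ $1.2 per bottle.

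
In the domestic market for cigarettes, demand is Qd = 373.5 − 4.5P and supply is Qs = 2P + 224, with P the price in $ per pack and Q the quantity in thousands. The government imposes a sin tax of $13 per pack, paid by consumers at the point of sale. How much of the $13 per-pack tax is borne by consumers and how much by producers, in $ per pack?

Consumers bear $4 per pack; producers bear $9 per pack.

Without the tax, 373.5 − 4.5P = 2P + 224 gives 6.5P = 149.5, so P* = $23 and Q* = 270.
With the tax collected from consumers, demand (in seller-price terms) shifts: Qd = 373.5 − 4.5(P + 13).
New equilibrium: consumers pay $27, producers receive $14, Q = 252. (Wedge: Pb − Ps = 13.)
Burden on consumers: $4; on producers: $9. (They sum to $13.)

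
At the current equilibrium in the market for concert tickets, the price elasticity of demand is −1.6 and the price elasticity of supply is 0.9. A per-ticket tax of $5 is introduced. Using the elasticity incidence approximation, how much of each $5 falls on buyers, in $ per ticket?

Incidence ratio: buyers' share ≈ εs / (εs + |εd|) = 0.9 / (0.9 + 1.6) = 0.36.
So buyers bear ≈ 0.36 × $5 = $1.8; suppliers bear $3.2.

Buyers bear ≈ $1.8 per ticket.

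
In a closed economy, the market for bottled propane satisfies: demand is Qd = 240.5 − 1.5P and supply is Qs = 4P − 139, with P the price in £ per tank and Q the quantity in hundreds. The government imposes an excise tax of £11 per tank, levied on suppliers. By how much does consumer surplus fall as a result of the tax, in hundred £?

Without the tax, 240.5 − 1.5P = 4P − 139 gives 5.5P = 379.5, so P* = £69 and Q* = 137.
With the tax collected from suppliers, supply shifts: Qs = 4(P − 11) − 139.
Solving gives Q = 125 with consumers paying £77 and suppliers receiving £66 (the £11 wedge).
ΔCS is the trapezoid between Q = 125 and Q = 137 of height £8: ½ · (137 + 125) · 8 = £1048.

Consumer surplus falls by £1048 hundred.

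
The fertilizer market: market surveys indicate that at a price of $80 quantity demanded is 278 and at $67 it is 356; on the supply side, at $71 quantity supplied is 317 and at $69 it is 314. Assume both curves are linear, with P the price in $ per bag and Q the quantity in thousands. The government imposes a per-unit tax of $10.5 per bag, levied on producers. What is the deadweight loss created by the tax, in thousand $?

Deadweight loss = $66.15 thousand.

Demand slope: (356 − 278)/(67 − 80) = -6, so Qd = 758 − 6P.
Supply slope: (314 − 317)/(69 − 71) = 1.5, so Qs = 1.5P + 210.5.
Before the tax: set 758 − 6P = 1.5P + 210.5 → P* = $73, Q* = 320.
With the tax collected from producers, supply shifts: Qs = 1.5(P − 10.5) + 210.5.
Solving gives Q = 307.4 with consumers paying $75.1 and producers receiving $64.6 (the $10.5 wedge).
Quantity falls by |ΔQ| = |320 − 307.4| = 12.6.
DWL = ½ · t · |ΔQ| = ½ · 10.5 · 12.6 = $66.15.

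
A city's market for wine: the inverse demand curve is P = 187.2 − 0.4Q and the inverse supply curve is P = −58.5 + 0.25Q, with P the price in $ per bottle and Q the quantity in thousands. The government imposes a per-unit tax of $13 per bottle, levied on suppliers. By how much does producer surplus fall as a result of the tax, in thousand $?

Producer surplus falls by $1840 thousand.

Rewrite in direct form: Qd = 468 − 2.5P and Qs = 4P + 234.
Without the tax, 468 − 2.5P = 4P + 234 gives 6.5P = 234, so P* = $36 and Q* = 378.
With the tax collected from suppliers, supply shifts: Qs = 4(P − 13) + 234.
New equilibrium: buyers pay $44, suppliers receive $31, Q = 358. (Wedge: Pb − Ps = 13.)
ΔPS is the trapezoid between Q = 358 and Q = 378 of height $5: ½ · (378 + 358) · 5 = $1840.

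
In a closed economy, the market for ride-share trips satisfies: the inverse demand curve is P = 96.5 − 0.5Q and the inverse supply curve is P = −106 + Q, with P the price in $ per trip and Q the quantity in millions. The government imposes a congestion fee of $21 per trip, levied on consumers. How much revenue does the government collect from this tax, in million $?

Tax revenue = $2541 million.

Inverting to Q(P) form: Qd = 193 − 2P; Qs = P + 106.
Before the tax: set 193 − 2P = P + 106 → P* = $29, Q* = 135.
With the tax collected from consumers, demand (in seller-price terms) shifts: Qd = 193 − 2(P + 21).
Solving gives Q = 121 with consumers paying $36 and sellers receiving $15 (the $21 wedge).
Revenue = t · Q = 21 · 121 = $2541.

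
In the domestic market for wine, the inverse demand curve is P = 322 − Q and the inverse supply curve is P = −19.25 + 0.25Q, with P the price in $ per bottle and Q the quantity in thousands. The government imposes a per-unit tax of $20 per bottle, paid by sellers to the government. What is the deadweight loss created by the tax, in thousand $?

Inverting to Q(P) form: Qd = 322 − P; Qs = 4P + 77.
Without the tax, 322 − P = 4P + 77 gives 5P = 245, so P* = $49 and Q* = 273.
With the tax collected from sellers, supply shifts: Qs = 4(P − 20) + 77.
Solving gives Q = 257 with buyers paying $65 and sellers receiving $45 (the $20 wedge).
Quantity falls by |ΔQ| = |273 − 257| = 16.
DWL = ½ · t · |ΔQ| = ½ · 20 · 16 = $160.

Deadweight loss = $160 thousand.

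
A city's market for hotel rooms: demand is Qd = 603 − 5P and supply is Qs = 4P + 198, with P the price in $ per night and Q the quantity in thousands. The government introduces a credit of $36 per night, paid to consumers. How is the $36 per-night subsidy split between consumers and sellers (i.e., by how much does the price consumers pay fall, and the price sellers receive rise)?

Before the subsidy: set 603 − 5P = 4P + 198 → P* = $45, Q* = 378.
With a per-unit subsidy paid to consumers, each effectively pays P − 36, so demand becomes Qd = 603 − 5(P − 36).
New equilibrium: consumers pay $29, sellers receive $65, Q = 458. (Wedge: Pb − Ps = −36.)
Gain to consumers: $16; to sellers: $20. (They sum to $36.)

Consumers gain $16 per night; sellers gain $20 per night.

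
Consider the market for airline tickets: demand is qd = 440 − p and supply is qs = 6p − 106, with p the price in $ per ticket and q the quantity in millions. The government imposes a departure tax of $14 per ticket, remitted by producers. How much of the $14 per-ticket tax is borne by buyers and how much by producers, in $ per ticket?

Before the tax: set 440 − p = 6p − 106 → p* = $78, q* = 362.
With the tax collected from producers, supply shifts: qs = 6(p − 14) − 106.
New equilibrium: buyers pay $90, producers receive $76, q = 350. (Wedge: pb − ps = 14.)
Burden on buyers: $12; on producers: $2. (They sum to $14.)
The less price-elastic side of the market bears the larger share of a per-unit tax.

Buyers bear $12 per ticket; producers bear $2 per ticket.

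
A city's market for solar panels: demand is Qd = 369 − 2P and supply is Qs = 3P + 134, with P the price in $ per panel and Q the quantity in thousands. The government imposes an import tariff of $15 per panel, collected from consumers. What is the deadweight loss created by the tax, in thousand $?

Before the tax: set 369 − 2P = 3P + 134 → P* = $47, Q* = 275.
With the tax collected from consumers, demand (in seller-price terms) shifts: Qd = 369 − 2(P + 15).
Solving gives Q = 257 with consumers paying $56 and suppliers receiving $41 (the $15 wedge).
Quantity falls by |ΔQ| = |275 − 257| = 18.
DWL = ½ · t · |ΔQ| = ½ · 15 · 18 = $135.

Deadweight loss = $135 thousand.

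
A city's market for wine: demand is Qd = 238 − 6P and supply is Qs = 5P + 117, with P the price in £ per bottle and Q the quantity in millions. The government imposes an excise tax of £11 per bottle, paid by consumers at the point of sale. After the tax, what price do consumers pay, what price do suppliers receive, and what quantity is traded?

Consumers pay £16; suppliers receive £5; quantity = 142.

Before the tax: set 238 − 6P = 5P + 117 → P* = £11, Q* = 172.
With the tax collected from consumers, demand (in seller-price terms) shifts: Qd = 238 − 6(P + 11).
Solving gives Q = 142 with consumers paying £16 and suppliers receiving £5 (the £11 wedge).
The less price-elastic side of the market bears the larger share of a per-unit tax.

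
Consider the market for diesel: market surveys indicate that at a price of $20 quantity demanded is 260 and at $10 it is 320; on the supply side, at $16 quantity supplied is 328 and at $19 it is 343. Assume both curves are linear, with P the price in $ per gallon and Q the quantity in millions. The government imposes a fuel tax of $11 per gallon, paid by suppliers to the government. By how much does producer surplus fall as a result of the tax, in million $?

Producer surplus falls by $1758 million.

Demand slope: (320 − 260)/(10 − 20) = -6, so Qd = 380 − 6P.
Supply slope: (343 − 328)/(19 − 16) = 5, so Qs = 5P + 248.
Before the tax: set 380 − 6P = 5P + 248 → P* = $12, Q* = 308.
With the tax collected from suppliers, supply shifts: Qs = 5(P − 11) + 248.
Solving gives Q = 278 with buyers paying $17 and suppliers receiving $6 (the $11 wedge).
ΔPS is the trapezoid between Q = 278 and Q = 308 of height $6: ½ · (308 + 278) · 6 = $1758.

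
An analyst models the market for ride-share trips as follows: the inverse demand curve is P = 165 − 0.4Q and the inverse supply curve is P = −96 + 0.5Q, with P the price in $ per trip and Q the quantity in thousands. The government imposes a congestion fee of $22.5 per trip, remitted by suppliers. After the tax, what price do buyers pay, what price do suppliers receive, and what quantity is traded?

Buyers pay $59; suppliers receive $36.5; quantity = 265.

Inverting to Q(P) form: Qd = 412.5 − 2.5P; Qs = 2P + 192.
Before the tax: set 412.5 − 2.5P = 2P + 192 → P* = $49, Q* = 290.
With the tax collected from suppliers, supply shifts: Qs = 2(P − 22.5) + 192.
New equilibrium: buyers pay $59, suppliers receive $36.5, Q = 265. (Wedge: Pb − Ps = 22.5.)
The less price-elastic side of the market bears the larger share of a per-unit tax.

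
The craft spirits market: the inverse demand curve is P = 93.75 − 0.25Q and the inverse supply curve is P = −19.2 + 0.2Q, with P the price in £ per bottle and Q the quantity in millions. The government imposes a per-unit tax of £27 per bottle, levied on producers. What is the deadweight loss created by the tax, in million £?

Deadweight loss = £810 million.

Inverting to Q(P) form: Qd = 375 − 4P; Qs = 5P + 96.
Without the tax, 375 − 4P = 5P + 96 gives 9P = 279, so P* = £31 and Q* = 251.
With the tax collected from producers, supply shifts: Qs = 5(P − 27) + 96.
Solving gives Q = 191 with buyers paying £46 and producers receiving £19 (the £27 wedge).
Quantity falls by |ΔQ| = |251 − 191| = 60.
DWL = ½ · t · |ΔQ| = ½ · 27 · 60 = £810.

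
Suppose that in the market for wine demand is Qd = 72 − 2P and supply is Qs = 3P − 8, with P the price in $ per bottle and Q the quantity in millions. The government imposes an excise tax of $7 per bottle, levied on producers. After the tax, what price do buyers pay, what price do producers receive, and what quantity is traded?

Before the tax: set 72 − 2P = 3P − 8 → P* = $16, Q* = 40.
With the tax collected from producers, supply shifts: Qs = 3(P − 7) − 8.
New equilibrium: buyers pay $20.2, producers receive $13.2, Q = 31.6. (Wedge: Pb − Ps = 7.)
The less price-elastic side of the market bears the larger share of a per-unit tax.

Buyers pay $20.2; producers receive $13.2; quantity = 31.6.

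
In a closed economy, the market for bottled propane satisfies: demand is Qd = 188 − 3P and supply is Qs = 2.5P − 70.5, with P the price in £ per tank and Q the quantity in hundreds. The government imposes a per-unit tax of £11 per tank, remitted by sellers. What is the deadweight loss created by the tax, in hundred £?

Deadweight loss = £82.5 hundred.

Before the tax: set 188 − 3P = 2.5P − 70.5 → P* = £47, Q* = 47.
With the tax collected from sellers, supply shifts: Qs = 2.5(P − 11) − 70.5.
New equilibrium: buyers pay £52, sellers receive £41, Q = 32. (Wedge: Pb − Ps = 11.)
Quantity falls by |ΔQ| = |47 − 32| = 15.
DWL = ½ · t · |ΔQ| = ½ · 11 · 15 = £82.5.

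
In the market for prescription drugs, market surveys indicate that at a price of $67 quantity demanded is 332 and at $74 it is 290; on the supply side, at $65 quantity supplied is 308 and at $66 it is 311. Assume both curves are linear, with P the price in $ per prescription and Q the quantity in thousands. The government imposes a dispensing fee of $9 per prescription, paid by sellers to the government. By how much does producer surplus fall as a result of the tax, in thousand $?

Producer surplus falls by $1866 thousand.

Demand slope: (290 − 332)/(74 − 67) = -6, so Qd = 734 − 6P.
Supply slope: (311 − 308)/(66 − 65) = 3, so Qs = 3P + 113.
Before the tax: set 734 − 6P = 3P + 113 → P* = $69, Q* = 320.
With the tax collected from sellers, supply shifts: Qs = 3(P − 9) + 113.
New equilibrium: consumers pay $72, sellers receive $63, Q = 302. (Wedge: Pb − Ps = 9.)
ΔPS is the trapezoid between Q = 302 and Q = 320 of height $6: ½ · (320 + 302) · 6 = $1866.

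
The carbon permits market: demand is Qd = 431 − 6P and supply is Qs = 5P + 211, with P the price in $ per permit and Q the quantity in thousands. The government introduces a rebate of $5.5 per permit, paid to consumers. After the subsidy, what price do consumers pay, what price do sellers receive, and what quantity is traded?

Before the subsidy: set 431 − 6P = 5P + 211 → P* = $20, Q* = 311.
With a per-unit subsidy paid to consumers, each effectively pays P − 5.5, so demand becomes Qd = 431 − 6(P − 5.5).
New equilibrium: consumers pay $17.5, sellers receive $23, Q = 326. (Wedge: Pb − Ps = −5.5.)

Consumers pay $17.5; sellers receive $23; quantity = 326.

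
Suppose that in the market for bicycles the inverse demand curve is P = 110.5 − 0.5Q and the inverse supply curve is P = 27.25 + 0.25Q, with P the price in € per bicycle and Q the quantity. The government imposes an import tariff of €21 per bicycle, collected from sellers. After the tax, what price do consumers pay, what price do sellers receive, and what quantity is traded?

Rewrite in direct form: Qd = 221 − 2P and Qs = 4P − 109.
Before the tax: set 221 − 2P = 4P − 109 → P* = €55, Q* = 111.
With the tax collected from sellers, supply shifts: Qs = 4(P − 21) − 109.
New equilibrium: consumers pay €69, sellers receive €48, Q = 83. (Wedge: Pb − Ps = 21.)
The less price-elastic side of the market bears the larger share of a per-unit tax.

Consumers pay €69; sellers receive €48; quantity = 83.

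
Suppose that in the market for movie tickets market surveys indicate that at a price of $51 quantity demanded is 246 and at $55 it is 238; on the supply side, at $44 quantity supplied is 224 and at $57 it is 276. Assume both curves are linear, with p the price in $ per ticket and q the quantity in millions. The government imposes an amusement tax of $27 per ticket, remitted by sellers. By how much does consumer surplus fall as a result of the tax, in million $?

Demand slope: (238 − 246)/(55 − 51) = -2, so qd = 348 − 2p.
Supply slope: (276 − 224)/(57 − 44) = 4, so qs = 4p + 48.
Without the tax, 348 − 2p = 4p + 48 gives 6p = 300, so p* = $50 and q* = 248.
With the tax collected from sellers, supply shifts: qs = 4(p − 27) + 48.
New equilibrium: consumers pay $68, sellers receive $41, q = 212. (Wedge: pb − ps = 27.)
ΔCS is the trapezoid between Q = 212 and Q = 248 of height $18: ½ · (248 + 212) · 18 = $4140.

Consumer surplus falls by $4140 million.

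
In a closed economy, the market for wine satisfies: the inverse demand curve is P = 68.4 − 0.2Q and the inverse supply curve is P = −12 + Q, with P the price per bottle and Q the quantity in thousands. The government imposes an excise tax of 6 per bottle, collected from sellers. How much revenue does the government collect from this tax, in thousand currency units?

Tax revenue = 372 thousand.

Inverting to Q(P) form: Qd = 342 − 5P; Qs = P + 12.
Before the tax: set 342 − 5P = P + 12 → P* = 55, Q* = 67.
With the tax collected from sellers, supply shifts: Qs = (P − 6) + 12.
Solving gives Q = 62 with consumers paying 56 and sellers receiving 50 (the 6 wedge).
Revenue = t · Q = 6 · 62 = 372.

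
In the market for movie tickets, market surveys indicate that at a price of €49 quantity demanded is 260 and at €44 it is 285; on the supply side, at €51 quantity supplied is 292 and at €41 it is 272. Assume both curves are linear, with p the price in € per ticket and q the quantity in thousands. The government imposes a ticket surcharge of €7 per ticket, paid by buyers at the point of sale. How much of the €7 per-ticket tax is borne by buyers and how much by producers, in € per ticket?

Demand slope: (285 − 260)/(44 − 49) = -5, so qd = 505 − 5p.
Supply slope: (272 − 292)/(41 − 51) = 2, so qs = 2p + 190.
Without the tax, 505 − 5p = 2p + 190 gives 7p = 315, so p* = €45 and q* = 280.
With the tax collected from buyers, demand (in seller-price terms) shifts: qd = 505 − 5(p + 7).
Solving gives q = 270 with buyers paying €47 and producers receiving €40 (the €7 wedge).
Burden on buyers: €2; on producers: €5. (They sum to €7.)
The less price-elastic side of the market bears the larger share of a per-unit tax.

Buyers bear €2 per ticket; producers bear €5 per ticket.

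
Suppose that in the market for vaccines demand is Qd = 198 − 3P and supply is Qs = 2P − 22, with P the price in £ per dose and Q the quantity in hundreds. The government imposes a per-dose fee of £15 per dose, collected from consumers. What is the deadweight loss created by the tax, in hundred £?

Without the tax, 198 − 3P = 2P − 22 gives 5P = 220, so P* = £44 and Q* = 66.
With the tax collected from consumers, demand (in seller-price terms) shifts: Qd = 198 − 3(P + 15).
New equilibrium: consumers pay £50, sellers receive £35, Q = 48. (Wedge: Pb − Ps = 15.)
Quantity falls by |ΔQ| = |66 − 48| = 18.
DWL = ½ · t · |ΔQ| = ½ · 15 · 18 = £135.

Deadweight loss = £135 hundred.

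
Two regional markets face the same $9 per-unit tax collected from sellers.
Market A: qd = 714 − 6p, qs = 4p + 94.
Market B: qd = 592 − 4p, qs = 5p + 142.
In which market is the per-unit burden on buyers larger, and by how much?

Market A: pre-tax p* = $62, q* = 342; post-tax q = 320.4; per-unit burden on buyers = $3.6.
Market B: pre-tax p* = $50, q* = 392; post-tax q = 372; per-unit burden on buyers = $5.
Difference: $3.6 vs $5 → market B is larger by $1.4.

Market B, by $1.4.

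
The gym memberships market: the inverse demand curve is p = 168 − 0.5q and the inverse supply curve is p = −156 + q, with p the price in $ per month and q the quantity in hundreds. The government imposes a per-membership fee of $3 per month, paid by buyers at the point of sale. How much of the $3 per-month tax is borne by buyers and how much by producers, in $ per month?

Buyers bear $1 per month; producers bear $2 per month.

Rewrite in direct form: qd = 336 − 2p and qs = p + 156.
Without the tax, 336 − 2p = p + 156 gives 3p = 180, so p* = $60 and q* = 216.
With the tax collected from buyers, demand (in seller-price terms) shifts: qd = 336 − 2(p + 3).
New equilibrium: buyers pay $61, producers receive $58, q = 214. (Wedge: pb − ps = 3.)
Burden on buyers: $1; on producers: $2. (They sum to $3.)
The less price-elastic side of the market bears the larger share of a per-unit tax.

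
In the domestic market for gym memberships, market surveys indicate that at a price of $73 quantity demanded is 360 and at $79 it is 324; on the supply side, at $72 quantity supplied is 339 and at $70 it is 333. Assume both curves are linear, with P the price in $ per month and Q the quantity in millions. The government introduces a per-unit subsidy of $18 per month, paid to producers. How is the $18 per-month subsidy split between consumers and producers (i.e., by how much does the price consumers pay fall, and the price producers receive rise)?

Demand slope: (324 − 360)/(79 − 73) = -6, so Qd = 798 − 6P.
Supply slope: (333 − 339)/(70 − 72) = 3, so Qs = 3P + 123.
Before the subsidy: set 798 − 6P = 3P + 123 → P* = $75, Q* = 348.
With a per-unit subsidy paid to producers, each receives P + 18 per unit sold, so supply becomes Qs = 3(P + 18) + 123.
Solving gives Q = 384 with consumers paying $69 and producers receiving $87 (the $18 wedge).
Gain to consumers: $6; to producers: $12. (They sum to $18.)

Consumers gain $6 per month; producers gain $12 per month.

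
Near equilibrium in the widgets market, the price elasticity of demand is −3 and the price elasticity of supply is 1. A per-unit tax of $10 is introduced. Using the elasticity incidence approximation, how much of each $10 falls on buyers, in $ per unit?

Buyers bear ≈ $2.5 per unit.

Incidence ratio: buyers' share ≈ εs / (εs + |εd|) = 1 / (1 + 3) = 0.25.
So buyers bear ≈ 0.25 × $10 = $2.5; suppliers bear $7.5.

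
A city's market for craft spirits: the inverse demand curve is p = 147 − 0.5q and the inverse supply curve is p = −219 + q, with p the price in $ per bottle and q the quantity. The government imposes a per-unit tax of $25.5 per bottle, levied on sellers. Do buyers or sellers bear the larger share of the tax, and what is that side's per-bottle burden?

Inverting to q(p) form: qd = 294 − 2p; qs = p + 219.
Before the tax: set 294 − 2p = p + 219 → p* = $25, q* = 244.
With the tax collected from sellers, supply shifts: qs = (p − 25.5) + 219.
Solving gives q = 227 with buyers paying $33.5 and sellers receiving $8 (the $25.5 wedge).
Per-bottle burden: buyers $8.5, sellers $17.
Sellers take the larger share because supply is less price-elastic here (demand slope 2 vs supply slope 1).
The less price-elastic side of the market bears the larger share of a per-unit tax.

Sellers bear the larger share: $17 per bottle.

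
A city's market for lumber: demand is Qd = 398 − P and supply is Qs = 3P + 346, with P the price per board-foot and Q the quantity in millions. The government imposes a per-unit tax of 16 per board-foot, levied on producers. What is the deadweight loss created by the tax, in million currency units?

Before the tax: set 398 − P = 3P + 346 → P* = 13, Q* = 385.
With the tax collected from producers, supply shifts: Qs = 3(P − 16) + 346.
New equilibrium: buyers pay 25, producers receive 9, Q = 373. (Wedge: Pb − Ps = 16.)
Quantity falls by |ΔQ| = |385 − 373| = 12.
DWL = ½ · t · |ΔQ| = ½ · 16 · 12 = 96.

Deadweight loss = 96 million.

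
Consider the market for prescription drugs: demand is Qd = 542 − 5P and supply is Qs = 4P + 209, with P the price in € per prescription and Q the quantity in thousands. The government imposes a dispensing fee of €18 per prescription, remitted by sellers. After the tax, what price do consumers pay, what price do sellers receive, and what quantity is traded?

Before the tax: set 542 − 5P = 4P + 209 → P* = €37, Q* = 357.
With the tax collected from sellers, supply shifts: Qs = 4(P − 18) + 209.
Solving gives Q = 317 with consumers paying €45 and sellers receiving €27 (the €18 wedge).
The less price-elastic side of the market bears the larger share of a per-unit tax.

Consumers pay €45; sellers receive €27; quantity = 317.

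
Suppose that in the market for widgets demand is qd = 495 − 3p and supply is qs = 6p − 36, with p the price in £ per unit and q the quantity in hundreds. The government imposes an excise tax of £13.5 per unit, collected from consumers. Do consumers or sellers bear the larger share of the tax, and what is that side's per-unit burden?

Consumers bear the larger share: £9 per unit.

Before the tax: set 495 − 3p = 6p − 36 → p* = £59, q* = 318.
With the tax collected from consumers, demand (in seller-price terms) shifts: qd = 495 − 3(p + 13.5).
New equilibrium: consumers pay £68, sellers receive £54.5, q = 291. (Wedge: pb − ps = 13.5.)
Per-unit burden: consumers £9, sellers £4.5.
Consumers take the larger share because demand is less price-elastic here (demand slope 3 vs supply slope 6).
The less price-elastic side of the market bears the larger share of a per-unit tax.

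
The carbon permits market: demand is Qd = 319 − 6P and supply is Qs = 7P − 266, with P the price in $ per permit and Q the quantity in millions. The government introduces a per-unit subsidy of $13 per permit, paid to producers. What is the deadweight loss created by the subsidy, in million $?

Without the subsidy, 319 − 6P = 7P − 266 gives 13P = 585, so P* = $45 and Q* = 49.
With a per-unit subsidy paid to producers, each receives P + 13 per unit sold, so supply becomes Qs = 7(P + 13) − 266.
New equilibrium: buyers pay $38, producers receive $51, Q = 91. (Wedge: Pb − Ps = −13.)
Quantity rises by |ΔQ| = |49 − 91| = 42.
DWL = ½ · t · |ΔQ| = ½ · 13 · 42 = $273.

Deadweight loss = $273 million.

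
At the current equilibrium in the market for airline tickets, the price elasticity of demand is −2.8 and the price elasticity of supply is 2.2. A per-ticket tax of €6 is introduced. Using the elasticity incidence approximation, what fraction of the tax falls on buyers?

Incidence ratio: buyers' share ≈ εs / (εs + |εd|) = 2.2 / (2.2 + 2.8) = 0.44.
Supply is the less elastic side, so buyers bear the smaller share.

Buyers' share ≈ 0.44.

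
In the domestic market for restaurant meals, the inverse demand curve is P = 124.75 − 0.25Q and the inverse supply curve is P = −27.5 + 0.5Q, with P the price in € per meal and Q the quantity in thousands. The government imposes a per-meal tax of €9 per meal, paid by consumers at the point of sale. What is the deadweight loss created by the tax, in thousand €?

Deadweight loss = €54 thousand.

Inverting to Q(P) form: Qd = 499 − 4P; Qs = 2P + 55.
Before the tax: set 499 − 4P = 2P + 55 → P* = €74, Q* = 203.
With the tax collected from consumers, demand (in seller-price terms) shifts: Qd = 499 − 4(P + 9).
Solving gives Q = 191 with consumers paying €77 and suppliers receiving €68 (the €9 wedge).
Quantity falls by |ΔQ| = |203 − 191| = 12.
DWL = ½ · t · |ΔQ| = ½ · 9 · 12 = €54.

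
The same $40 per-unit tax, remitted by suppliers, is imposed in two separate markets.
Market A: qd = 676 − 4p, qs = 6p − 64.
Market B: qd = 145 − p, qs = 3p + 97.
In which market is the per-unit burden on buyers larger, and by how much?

Market A: pre-tax p* = $74, q* = 380; post-tax q = 284; per-unit burden on buyers = $24.
Market B: pre-tax p* = $12, q* = 133; post-tax q = 103; per-unit burden on buyers = $30.
Difference: $24 vs $30 → market B is larger by $6.

Market B, by $6.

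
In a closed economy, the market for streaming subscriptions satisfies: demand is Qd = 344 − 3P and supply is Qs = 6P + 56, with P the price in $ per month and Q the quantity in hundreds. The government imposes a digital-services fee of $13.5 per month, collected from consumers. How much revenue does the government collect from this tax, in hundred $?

Before the tax: set 344 − 3P = 6P + 56 → P* = $32, Q* = 248.
With the tax collected from consumers, demand (in seller-price terms) shifts: Qd = 344 − 3(P + 13.5).
Solving gives Q = 221 with consumers paying $41 and sellers receiving $27.5 (the $13.5 wedge).
Revenue = t · Q = 13.5 · 221 = $2983.5.

Tax revenue = $2983.5 hundred.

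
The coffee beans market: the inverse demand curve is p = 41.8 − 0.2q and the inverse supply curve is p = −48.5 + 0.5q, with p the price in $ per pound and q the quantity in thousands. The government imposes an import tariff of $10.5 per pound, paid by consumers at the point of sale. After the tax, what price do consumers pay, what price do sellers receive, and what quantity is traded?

Consumers pay $19; sellers receive $8.5; quantity = 114.

Rewrite in direct form: qd = 209 − 5p and qs = 2p + 97.
Before the tax: set 209 − 5p = 2p + 97 → p* = $16, q* = 129.
With the tax collected from consumers, demand (in seller-price terms) shifts: qd = 209 − 5(p + 10.5).
New equilibrium: consumers pay $19, sellers receive $8.5, q = 114. (Wedge: pb − ps = 10.5.)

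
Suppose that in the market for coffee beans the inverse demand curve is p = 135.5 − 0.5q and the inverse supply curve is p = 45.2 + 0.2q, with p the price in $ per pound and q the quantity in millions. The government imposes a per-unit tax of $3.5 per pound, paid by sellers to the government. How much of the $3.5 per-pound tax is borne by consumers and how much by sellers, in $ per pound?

Inverting to q(p) form: qd = 271 − 2p; qs = 5p − 226.
Without the tax, 271 − 2p = 5p − 226 gives 7p = 497, so p* = $71 and q* = 129.
With the tax collected from sellers, supply shifts: qs = 5(p − 3.5) − 226.
New equilibrium: consumers pay $73.5, sellers receive $70, q = 124. (Wedge: pb − ps = 3.5.)
Burden on consumers: $2.5; on sellers: $1. (They sum to $3.5.)
The less price-elastic side of the market bears the larger share of a per-unit tax.

Consumers bear $2.5 per pound; sellers bear $1 per pound.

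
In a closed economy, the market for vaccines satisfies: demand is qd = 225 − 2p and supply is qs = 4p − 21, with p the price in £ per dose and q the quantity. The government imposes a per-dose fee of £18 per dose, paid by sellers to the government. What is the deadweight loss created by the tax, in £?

Without the tax, 225 − 2p = 4p − 21 gives 6p = 246, so p* = £41 and q* = 143.
With the tax collected from sellers, supply shifts: qs = 4(p − 18) − 21.
New equilibrium: buyers pay £53, sellers receive £35, q = 119. (Wedge: pb − ps = 18.)
Quantity falls by |ΔQ| = |143 − 119| = 24.
DWL = ½ · t · |ΔQ| = ½ · 18 · 24 = £216.

Deadweight loss = £216.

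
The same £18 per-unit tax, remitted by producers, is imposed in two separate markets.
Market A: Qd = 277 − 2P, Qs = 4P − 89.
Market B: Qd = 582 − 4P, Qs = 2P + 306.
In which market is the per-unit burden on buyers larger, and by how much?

Market A, by £6.

Market A: pre-tax P* = £61, Q* = 155; post-tax Q = 131; per-unit burden on buyers = £12.
Market B: pre-tax P* = £46, Q* = 398; post-tax Q = 374; per-unit burden on buyers = £6.
Difference: £12 vs £6 → market A is larger by £6.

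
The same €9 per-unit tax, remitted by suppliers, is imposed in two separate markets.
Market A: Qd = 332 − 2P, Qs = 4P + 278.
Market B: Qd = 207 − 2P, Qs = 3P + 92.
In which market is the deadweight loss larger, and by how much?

Market A: pre-tax P* = €9, Q* = 314; post-tax Q = 302; deadweight loss = €54.
Market B: pre-tax P* = €23, Q* = 161; post-tax Q = 150.2; deadweight loss = €48.6.
Difference: €54 vs €48.6 → market A is larger by €5.4.

Market A, by €5.4.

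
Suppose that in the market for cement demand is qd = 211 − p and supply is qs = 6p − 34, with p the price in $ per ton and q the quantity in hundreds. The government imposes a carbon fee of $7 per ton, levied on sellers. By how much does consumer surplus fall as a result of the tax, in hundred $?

Consumer surplus falls by $1038 hundred.

Without the tax, 211 − p = 6p − 34 gives 7p = 245, so p* = $35 and q* = 176.
With the tax collected from sellers, supply shifts: qs = 6(p − 7) − 34.
New equilibrium: buyers pay $41, sellers receive $34, q = 170. (Wedge: pb − ps = 7.)
ΔCS is the trapezoid between Q = 170 and Q = 176 of height $6: ½ · (176 + 170) · 6 = $1038.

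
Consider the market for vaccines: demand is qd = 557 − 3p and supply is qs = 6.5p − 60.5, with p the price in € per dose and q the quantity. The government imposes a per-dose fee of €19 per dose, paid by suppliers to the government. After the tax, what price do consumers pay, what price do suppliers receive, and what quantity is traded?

Consumers pay €78; suppliers receive €59; quantity = 323.

Before the tax: set 557 − 3p = 6.5p − 60.5 → p* = €65, q* = 362.
With the tax collected from suppliers, supply shifts: qs = 6.5(p − 19) − 60.5.
Solving gives q = 323 with consumers paying €78 and suppliers receiving €59 (the €19 wedge).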